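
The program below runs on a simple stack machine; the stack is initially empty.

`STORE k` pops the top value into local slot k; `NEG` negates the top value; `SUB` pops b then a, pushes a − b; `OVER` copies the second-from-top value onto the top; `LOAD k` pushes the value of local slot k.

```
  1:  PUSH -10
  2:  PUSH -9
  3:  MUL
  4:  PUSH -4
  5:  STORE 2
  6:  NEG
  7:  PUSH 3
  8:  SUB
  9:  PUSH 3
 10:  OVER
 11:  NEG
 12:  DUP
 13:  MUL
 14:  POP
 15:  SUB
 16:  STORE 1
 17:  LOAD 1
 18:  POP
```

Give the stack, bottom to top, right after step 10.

PUSH -10  -10
PUSH -9   -10 -9
MUL       90
PUSH -4   90 -4
STORE 2   90
NEG       -90
PUSH 3    -90 3
SUB       -93
PUSH 3    -93 3
OVER      -93 3 -93

[-93, 3, -93]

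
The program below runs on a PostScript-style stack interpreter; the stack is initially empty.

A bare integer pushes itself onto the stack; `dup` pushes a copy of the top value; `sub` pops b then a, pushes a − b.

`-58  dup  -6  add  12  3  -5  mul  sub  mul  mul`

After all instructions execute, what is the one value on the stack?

-58 -> [-58]
dup -> [-58, -58]
-6  -> [-58, -58, -6]
add -> [-58, -64]
12  -> [-58, -64, 12]
3   -> [-58, -64, 12, 3]
-5  -> [-58, -64, 12, 3, -5]
mul -> [-58, -64, 12, -15]
sub -> [-58, -64, 27]
mul -> [-58, -1728]
mul -> [100224]

100224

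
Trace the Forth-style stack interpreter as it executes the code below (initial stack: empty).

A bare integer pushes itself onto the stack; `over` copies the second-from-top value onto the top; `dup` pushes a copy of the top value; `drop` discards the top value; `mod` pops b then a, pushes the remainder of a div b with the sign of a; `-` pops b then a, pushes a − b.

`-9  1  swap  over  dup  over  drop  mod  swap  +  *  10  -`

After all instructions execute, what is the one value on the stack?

-19

-9   : [-9]
1    : [-9, 1]
swap : [1, -9]
over : [1, -9, 1]
dup  : [1, -9, 1, 1]
over : [1, -9, 1, 1, 1]
drop : [1, -9, 1, 1]
mod  : [1, -9, 0]
swap : [1, 0, -9]
+    : [1, -9]
*    : [-9]
10   : [-9, 10]
-    : [-19]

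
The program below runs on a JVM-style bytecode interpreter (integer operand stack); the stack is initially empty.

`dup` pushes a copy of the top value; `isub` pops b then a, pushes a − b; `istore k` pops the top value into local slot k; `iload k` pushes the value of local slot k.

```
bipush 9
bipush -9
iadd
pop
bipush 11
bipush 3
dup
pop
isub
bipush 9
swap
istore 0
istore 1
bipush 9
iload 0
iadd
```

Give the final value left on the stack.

17

bipush 9  → 9
bipush -9 → 9 -9
iadd      → 0
pop       → (empty)
bipush 11 → 11
bipush 3  → 11 3
dup       → 11 3 3
pop       → 11 3
isub      → 8
bipush 9  → 8 9
swap      → 9 8
istore 0  → 9
istore 1  → (empty)
bipush 9  → 9
iload 0   → 9 8
iadd      → 17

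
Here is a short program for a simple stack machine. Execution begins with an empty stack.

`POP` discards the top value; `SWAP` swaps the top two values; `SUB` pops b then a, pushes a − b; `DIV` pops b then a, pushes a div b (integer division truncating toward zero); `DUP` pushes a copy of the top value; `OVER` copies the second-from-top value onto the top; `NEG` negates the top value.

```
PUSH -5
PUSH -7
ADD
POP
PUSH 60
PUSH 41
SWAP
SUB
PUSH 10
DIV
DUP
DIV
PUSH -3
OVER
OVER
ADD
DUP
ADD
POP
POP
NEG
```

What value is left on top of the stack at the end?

PUSH -5 → -5
PUSH -7 → -5 -7
ADD     → -12
POP     → (empty)
PUSH 60 → 60
PUSH 41 → 60 41
SWAP    → 41 60
SUB     → -19
PUSH 10 → -19 10
DIV     → -1
DUP     → -1 -1
DIV     → 1
PUSH -3 → 1 -3
OVER    → 1 -3 1
OVER    → 1 -3 1 -3
ADD     → 1 -3 -2
DUP     → 1 -3 -2 -2
ADD     → 1 -3 -4
POP     → 1 -3
POP     → 1
NEG     → -1

-1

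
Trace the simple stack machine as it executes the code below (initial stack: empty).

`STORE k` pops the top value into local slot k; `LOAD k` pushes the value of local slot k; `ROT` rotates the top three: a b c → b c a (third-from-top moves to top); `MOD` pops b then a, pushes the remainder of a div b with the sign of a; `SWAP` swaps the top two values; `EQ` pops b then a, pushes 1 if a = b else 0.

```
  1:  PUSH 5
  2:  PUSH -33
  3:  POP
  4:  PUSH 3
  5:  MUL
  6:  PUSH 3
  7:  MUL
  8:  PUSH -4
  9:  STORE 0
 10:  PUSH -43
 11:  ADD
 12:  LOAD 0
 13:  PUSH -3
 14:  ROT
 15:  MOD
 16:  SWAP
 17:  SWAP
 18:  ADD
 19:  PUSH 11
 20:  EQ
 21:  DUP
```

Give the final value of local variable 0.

-4

PUSH 5   : [5]
PUSH -33 : [5, -33]
POP      : [5]
PUSH 3   : [5, 3]
MUL      : [15]
PUSH 3   : [15, 3]
MUL      : [45]
PUSH -4  : [45, -4]
STORE 0  : [45]
PUSH -43 : [45, -43]
ADD      : [2]
LOAD 0   : [2, -4]
PUSH -3  : [2, -4, -3]
ROT      : [-4, -3, 2]
MOD      : [-4, -1]
SWAP     : [-1, -4]
SWAP     : [-4, -1]
ADD      : [-5]
PUSH 11  : [-5, 11]
EQ       : [0]
DUP      : [0, 0]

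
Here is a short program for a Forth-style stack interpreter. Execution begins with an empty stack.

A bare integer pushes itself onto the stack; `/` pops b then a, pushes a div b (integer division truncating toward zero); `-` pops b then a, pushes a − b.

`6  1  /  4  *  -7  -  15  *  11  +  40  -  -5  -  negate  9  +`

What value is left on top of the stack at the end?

6      -> 6
1      -> 6 1
/      -> 6
4      -> 6 4
*      -> 24
-7     -> 24 -7
-      -> 31
15     -> 31 15
*      -> 465
11     -> 465 11
+      -> 476
40     -> 476 40
-      -> 436
-5     -> 436 -5
-      -> 441
negate -> -441
9      -> -441 9
+      -> -432

-432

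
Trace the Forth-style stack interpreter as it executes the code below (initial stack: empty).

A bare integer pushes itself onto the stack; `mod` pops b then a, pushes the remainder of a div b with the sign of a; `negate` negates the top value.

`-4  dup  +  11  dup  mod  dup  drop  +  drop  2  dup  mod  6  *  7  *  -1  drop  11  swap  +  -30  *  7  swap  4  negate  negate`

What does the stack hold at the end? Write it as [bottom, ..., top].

-4      [-4]
dup     [-4, -4]
+       [-8]
11      [-8, 11]
dup     [-8, 11, 11]
mod     [-8, 0]
dup     [-8, 0, 0]
drop    [-8, 0]
+       [-8]
drop    []
2       [2]
dup     [2, 2]
mod     [0]
6       [0, 6]
*       [0]
7       [0, 7]
*       [0]
-1      [0, -1]
drop    [0]
11      [0, 11]
swap    [11, 0]
+       [11]
-30     [11, -30]
*       [-330]
7       [-330, 7]
swap    [7, -330]
4       [7, -330, 4]
negate  [7, -330, -4]
negate  [7, -330, 4]

[7, -330, 4]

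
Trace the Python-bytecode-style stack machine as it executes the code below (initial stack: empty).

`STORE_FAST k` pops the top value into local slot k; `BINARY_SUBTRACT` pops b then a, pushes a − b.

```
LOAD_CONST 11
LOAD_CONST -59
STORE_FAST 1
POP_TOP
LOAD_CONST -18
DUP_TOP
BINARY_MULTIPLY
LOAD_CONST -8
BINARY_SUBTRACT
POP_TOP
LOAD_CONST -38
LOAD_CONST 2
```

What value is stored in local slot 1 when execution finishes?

-59

LOAD_CONST 11   -> 11
LOAD_CONST -59  -> 11 -59
STORE_FAST 1    -> 11
POP_TOP         -> (empty)
LOAD_CONST -18  -> -18
DUP_TOP         -> -18 -18
BINARY_MULTIPLY -> 324
LOAD_CONST -8   -> 324 -8
BINARY_SUBTRACT -> 332
POP_TOP         -> (empty)
LOAD_CONST -38  -> -38
LOAD_CONST 2    -> -38 2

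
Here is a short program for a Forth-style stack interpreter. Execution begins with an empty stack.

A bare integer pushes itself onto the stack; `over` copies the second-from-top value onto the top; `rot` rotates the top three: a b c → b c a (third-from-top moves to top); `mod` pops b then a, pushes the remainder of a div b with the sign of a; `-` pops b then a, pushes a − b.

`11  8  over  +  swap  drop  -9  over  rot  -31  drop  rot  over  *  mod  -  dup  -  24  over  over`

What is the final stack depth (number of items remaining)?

11   -> [11]
8    -> [11, 8]
over -> [11, 8, 11]
+    -> [11, 19]
swap -> [19, 11]
drop -> [19]
-9   -> [19, -9]
over -> [19, -9, 19]
rot  -> [-9, 19, 19]
-31  -> [-9, 19, 19, -31]
drop -> [-9, 19, 19]
rot  -> [19, 19, -9]
over -> [19, 19, -9, 19]
*    -> [19, 19, -171]
mod  -> [19, 19]
-    -> [0]
dup  -> [0, 0]
-    -> [0]
24   -> [0, 24]
over -> [0, 24, 0]
over -> [0, 24, 0, 24]

4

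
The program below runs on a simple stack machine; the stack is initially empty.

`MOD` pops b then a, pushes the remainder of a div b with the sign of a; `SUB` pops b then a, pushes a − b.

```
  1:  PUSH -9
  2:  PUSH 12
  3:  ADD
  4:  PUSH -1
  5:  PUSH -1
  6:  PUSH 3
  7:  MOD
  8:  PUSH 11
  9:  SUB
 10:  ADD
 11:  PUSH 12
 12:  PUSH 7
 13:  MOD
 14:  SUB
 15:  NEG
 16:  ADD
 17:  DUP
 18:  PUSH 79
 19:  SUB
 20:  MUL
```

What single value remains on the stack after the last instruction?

-1218

PUSH -9 : -9
PUSH 12 : -9 12
ADD     : 3
PUSH -1 : 3 -1
PUSH -1 : 3 -1 -1
PUSH 3  : 3 -1 -1 3
MOD     : 3 -1 -1
PUSH 11 : 3 -1 -1 11
SUB     : 3 -1 -12
ADD     : 3 -13
PUSH 12 : 3 -13 12
PUSH 7  : 3 -13 12 7
MOD     : 3 -13 5
SUB     : 3 -18
NEG     : 3 18
ADD     : 21
DUP     : 21 21
PUSH 79 : 21 21 79
SUB     : 21 -58
MUL     : -1218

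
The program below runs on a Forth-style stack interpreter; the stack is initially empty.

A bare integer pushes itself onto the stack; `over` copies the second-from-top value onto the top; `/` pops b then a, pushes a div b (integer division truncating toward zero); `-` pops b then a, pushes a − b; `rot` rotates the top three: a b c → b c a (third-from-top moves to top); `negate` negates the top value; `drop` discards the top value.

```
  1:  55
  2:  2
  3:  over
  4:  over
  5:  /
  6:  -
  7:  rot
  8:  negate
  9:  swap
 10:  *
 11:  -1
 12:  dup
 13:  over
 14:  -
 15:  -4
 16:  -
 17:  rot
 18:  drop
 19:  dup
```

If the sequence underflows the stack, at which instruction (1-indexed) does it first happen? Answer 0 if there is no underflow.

55   → 55
2    → 55 2
over → 55 2 55
over → 55 2 55 2
/    → 55 2 27
-    → 55 -25
rot  — needs 3 operands, stack has 2 → underflow

7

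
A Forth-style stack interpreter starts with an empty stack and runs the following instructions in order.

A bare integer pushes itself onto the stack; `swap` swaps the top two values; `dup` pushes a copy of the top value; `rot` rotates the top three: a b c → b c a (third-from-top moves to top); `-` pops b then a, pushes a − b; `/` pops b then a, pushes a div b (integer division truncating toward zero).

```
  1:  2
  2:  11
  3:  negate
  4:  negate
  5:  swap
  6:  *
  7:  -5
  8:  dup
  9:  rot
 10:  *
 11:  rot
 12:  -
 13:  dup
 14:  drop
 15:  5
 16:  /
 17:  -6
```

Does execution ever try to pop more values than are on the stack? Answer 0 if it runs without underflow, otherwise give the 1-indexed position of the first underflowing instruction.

11

2       2
11      2 11
negate  2 -11
negate  2 11
swap    11 2
*       22
-5      22 -5
dup     22 -5 -5
rot     -5 -5 22
*       -5 -110
rot  — needs 3 operands, stack has 2 → underflow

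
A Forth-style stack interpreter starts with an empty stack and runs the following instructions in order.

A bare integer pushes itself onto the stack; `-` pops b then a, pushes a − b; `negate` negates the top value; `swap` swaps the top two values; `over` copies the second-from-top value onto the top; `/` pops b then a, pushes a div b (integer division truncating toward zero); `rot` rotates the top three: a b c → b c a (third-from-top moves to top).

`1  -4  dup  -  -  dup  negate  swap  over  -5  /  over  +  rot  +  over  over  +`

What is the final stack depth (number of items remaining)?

1       1
-4      1 -4
dup     1 -4 -4
-       1 0
-       1
dup     1 1
negate  1 -1
swap    -1 1
over    -1 1 -1
-5      -1 1 -1 -5
/       -1 1 0
over    -1 1 0 1
+       -1 1 1
rot     1 1 -1
+       1 0
over    1 0 1
over    1 0 1 0
+       1 0 1

3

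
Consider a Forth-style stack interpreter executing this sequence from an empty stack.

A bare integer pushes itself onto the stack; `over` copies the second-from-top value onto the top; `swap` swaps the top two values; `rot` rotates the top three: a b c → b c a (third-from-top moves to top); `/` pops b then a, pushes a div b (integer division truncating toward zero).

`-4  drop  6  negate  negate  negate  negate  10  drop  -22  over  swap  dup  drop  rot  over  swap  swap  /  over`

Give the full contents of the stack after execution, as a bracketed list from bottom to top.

[6, -22, 0, -22]

-4     → -4
drop   → (empty)
6      → 6
negate → -6
negate → 6
negate → -6
negate → 6
10     → 6 10
drop   → 6
-22    → 6 -22
over   → 6 -22 6
swap   → 6 6 -22
dup    → 6 6 -22 -22
drop   → 6 6 -22
rot    → 6 -22 6
over   → 6 -22 6 -22
swap   → 6 -22 -22 6
swap   → 6 -22 6 -22
/      → 6 -22 0
over   → 6 -22 0 -22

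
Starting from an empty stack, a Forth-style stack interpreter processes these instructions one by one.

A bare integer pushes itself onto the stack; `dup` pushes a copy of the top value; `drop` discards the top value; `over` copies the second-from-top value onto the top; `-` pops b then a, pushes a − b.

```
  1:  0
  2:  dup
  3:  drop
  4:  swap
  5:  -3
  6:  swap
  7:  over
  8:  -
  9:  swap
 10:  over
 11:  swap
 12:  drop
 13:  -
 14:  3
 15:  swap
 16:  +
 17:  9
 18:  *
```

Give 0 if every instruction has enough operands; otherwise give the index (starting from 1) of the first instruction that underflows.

4

0    : 0
dup  : 0 0
drop : 0
swap  — needs 2 operands, stack has 1 → underflow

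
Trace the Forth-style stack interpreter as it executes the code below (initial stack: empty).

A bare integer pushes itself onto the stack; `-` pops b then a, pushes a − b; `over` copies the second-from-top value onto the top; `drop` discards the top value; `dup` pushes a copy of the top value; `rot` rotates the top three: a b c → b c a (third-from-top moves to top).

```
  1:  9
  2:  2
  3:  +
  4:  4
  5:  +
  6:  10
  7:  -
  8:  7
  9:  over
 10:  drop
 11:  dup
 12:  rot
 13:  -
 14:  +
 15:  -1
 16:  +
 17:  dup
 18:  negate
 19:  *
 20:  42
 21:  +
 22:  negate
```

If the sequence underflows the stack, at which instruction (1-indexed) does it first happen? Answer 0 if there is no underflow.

9      : [9]
2      : [9, 2]
+      : [11]
4      : [11, 4]
+      : [15]
10     : [15, 10]
-      : [5]
7      : [5, 7]
over   : [5, 7, 5]
drop   : [5, 7]
dup    : [5, 7, 7]
rot    : [7, 7, 5]
-      : [7, 2]
+      : [9]
-1     : [9, -1]
+      : [8]
dup    : [8, 8]
negate : [8, -8]
*      : [-64]
42     : [-64, 42]
+      : [-22]
negate : [22]

0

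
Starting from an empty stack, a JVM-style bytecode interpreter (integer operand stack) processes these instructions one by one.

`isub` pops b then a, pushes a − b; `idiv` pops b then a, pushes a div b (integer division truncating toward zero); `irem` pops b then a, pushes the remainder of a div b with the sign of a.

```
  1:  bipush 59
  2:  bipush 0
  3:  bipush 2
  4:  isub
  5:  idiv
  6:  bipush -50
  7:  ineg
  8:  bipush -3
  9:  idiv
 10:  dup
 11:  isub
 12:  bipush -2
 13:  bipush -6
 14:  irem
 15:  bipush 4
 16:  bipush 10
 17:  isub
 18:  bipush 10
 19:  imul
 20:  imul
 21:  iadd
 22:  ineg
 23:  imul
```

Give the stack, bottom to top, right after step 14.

[-29, 0, -2]

bipush 59  -> 59
bipush 0   -> 59 0
bipush 2   -> 59 0 2
isub       -> 59 -2
idiv       -> -29
bipush -50 -> -29 -50
ineg       -> -29 50
bipush -3  -> -29 50 -3
idiv       -> -29 -16
dup        -> -29 -16 -16
isub       -> -29 0
bipush -2  -> -29 0 -2
bipush -6  -> -29 0 -2 -6
irem       -> -29 0 -2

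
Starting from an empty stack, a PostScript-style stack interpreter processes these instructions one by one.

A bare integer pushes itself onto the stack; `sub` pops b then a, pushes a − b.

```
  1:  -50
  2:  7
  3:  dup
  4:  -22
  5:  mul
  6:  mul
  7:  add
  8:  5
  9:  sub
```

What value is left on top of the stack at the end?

-50 → -50
7   → -50 7
dup → -50 7 7
-22 → -50 7 7 -22
mul → -50 7 -154
mul → -50 -1078
add → -1128
5   → -1128 5
sub → -1133

-1133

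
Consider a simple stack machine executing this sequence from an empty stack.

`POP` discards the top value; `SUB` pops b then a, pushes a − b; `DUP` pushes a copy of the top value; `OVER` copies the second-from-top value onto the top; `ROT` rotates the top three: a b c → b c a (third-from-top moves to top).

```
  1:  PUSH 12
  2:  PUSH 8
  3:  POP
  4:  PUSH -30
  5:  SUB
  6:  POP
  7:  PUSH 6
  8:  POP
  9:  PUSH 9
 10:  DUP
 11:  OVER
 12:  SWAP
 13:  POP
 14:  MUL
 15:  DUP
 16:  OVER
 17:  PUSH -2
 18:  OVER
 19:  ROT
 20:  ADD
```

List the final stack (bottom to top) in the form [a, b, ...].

PUSH 12  → 12
PUSH 8   → 12 8
POP      → 12
PUSH -30 → 12 -30
SUB      → 42
POP      → (empty)
PUSH 6   → 6
POP      → (empty)
PUSH 9   → 9
DUP      → 9 9
OVER     → 9 9 9
SWAP     → 9 9 9
POP      → 9 9
MUL      → 81
DUP      → 81 81
OVER     → 81 81 81
PUSH -2  → 81 81 81 -2
OVER     → 81 81 81 -2 81
ROT      → 81 81 -2 81 81
ADD      → 81 81 -2 162

[81, 81, -2, 162]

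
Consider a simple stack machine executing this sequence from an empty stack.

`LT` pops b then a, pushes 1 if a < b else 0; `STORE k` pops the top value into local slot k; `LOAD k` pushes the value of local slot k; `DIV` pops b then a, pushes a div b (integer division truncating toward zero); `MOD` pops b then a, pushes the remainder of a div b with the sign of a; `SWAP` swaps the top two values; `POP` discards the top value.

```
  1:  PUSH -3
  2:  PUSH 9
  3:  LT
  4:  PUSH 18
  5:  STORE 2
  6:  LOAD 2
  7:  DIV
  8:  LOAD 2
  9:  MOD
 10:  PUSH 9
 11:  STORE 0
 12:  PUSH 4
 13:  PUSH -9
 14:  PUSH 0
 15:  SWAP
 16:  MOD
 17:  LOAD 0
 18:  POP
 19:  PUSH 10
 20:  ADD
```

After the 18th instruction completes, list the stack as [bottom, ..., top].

[0, 4, 0]

PUSH -3  -3
PUSH 9   -3 9
LT       1
PUSH 18  1 18
STORE 2  1
LOAD 2   1 18
DIV      0
LOAD 2   0 18
MOD      0
PUSH 9   0 9
STORE 0  0
PUSH 4   0 4
PUSH -9  0 4 -9
PUSH 0   0 4 -9 0
SWAP     0 4 0 -9
MOD      0 4 0
LOAD 0   0 4 0 9
POP      0 4 0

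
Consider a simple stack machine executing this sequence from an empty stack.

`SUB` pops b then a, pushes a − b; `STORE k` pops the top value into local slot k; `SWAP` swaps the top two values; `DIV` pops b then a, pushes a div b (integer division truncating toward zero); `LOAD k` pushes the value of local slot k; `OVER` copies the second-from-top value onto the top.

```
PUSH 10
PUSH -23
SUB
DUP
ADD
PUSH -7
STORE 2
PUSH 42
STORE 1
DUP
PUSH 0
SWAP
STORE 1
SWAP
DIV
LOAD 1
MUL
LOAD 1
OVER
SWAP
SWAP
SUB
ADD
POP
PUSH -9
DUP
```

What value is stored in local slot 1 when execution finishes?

PUSH 10  → 10
PUSH -23 → 10 -23
SUB      → 33
DUP      → 33 33
ADD      → 66
PUSH -7  → 66 -7
STORE 2  → 66
PUSH 42  → 66 42
STORE 1  → 66
DUP      → 66 66
PUSH 0   → 66 66 0
SWAP     → 66 0 66
STORE 1  → 66 0
SWAP     → 0 66
DIV      → 0
LOAD 1   → 0 66
MUL      → 0
LOAD 1   → 0 66
OVER     → 0 66 0
SWAP     → 0 0 66
SWAP     → 0 66 0
SUB      → 0 66
ADD      → 66
POP      → (empty)
PUSH -9  → -9
DUP      → -9 -9

66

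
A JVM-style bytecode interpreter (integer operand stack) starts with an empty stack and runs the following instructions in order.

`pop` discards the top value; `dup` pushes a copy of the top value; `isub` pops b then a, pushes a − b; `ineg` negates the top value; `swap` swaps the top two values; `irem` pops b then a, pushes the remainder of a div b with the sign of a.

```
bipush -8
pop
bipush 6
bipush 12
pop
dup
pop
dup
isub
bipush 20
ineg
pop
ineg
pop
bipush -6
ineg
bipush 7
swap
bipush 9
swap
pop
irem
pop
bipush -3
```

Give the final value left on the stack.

bipush -8 : [-8]
pop       : []
bipush 6  : [6]
bipush 12 : [6, 12]
pop       : [6]
dup       : [6, 6]
pop       : [6]
dup       : [6, 6]
isub      : [0]
bipush 20 : [0, 20]
ineg      : [0, -20]
pop       : [0]
ineg      : [0]
pop       : []
bipush -6 : [-6]
ineg      : [6]
bipush 7  : [6, 7]
swap      : [7, 6]
bipush 9  : [7, 6, 9]
swap      : [7, 9, 6]
pop       : [7, 9]
irem      : [7]
pop       : []
bipush -3 : [-3]

-3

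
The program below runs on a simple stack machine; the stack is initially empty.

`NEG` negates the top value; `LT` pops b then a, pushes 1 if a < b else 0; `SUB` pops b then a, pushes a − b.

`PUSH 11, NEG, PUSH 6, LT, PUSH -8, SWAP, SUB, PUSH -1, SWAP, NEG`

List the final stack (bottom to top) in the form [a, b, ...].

PUSH 11  11
NEG      -11
PUSH 6   -11 6
LT       1
PUSH -8  1 -8
SWAP     -8 1
SUB      -9
PUSH -1  -9 -1
SWAP     -1 -9
NEG      -1 9

[-1, 9]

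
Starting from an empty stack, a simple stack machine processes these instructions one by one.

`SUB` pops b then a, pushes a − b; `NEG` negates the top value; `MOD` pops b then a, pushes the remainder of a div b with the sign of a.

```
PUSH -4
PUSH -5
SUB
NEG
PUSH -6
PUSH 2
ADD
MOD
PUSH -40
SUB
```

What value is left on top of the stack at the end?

39

PUSH -4  : -4
PUSH -5  : -4 -5
SUB      : 1
NEG      : -1
PUSH -6  : -1 -6
PUSH 2   : -1 -6 2
ADD      : -1 -4
MOD      : -1
PUSH -40 : -1 -40
SUB      : 39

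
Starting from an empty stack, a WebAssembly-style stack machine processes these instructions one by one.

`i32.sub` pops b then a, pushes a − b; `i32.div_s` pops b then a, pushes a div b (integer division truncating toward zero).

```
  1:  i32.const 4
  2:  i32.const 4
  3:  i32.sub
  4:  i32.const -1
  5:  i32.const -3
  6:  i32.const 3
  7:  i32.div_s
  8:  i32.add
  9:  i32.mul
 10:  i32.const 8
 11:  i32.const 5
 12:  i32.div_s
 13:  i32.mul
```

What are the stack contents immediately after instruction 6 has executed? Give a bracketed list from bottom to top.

i32.const 4  → 4
i32.const 4  → 4 4
i32.sub      → 0
i32.const -1 → 0 -1
i32.const -3 → 0 -1 -3
i32.const 3  → 0 -1 -3 3

[0, -1, -3, 3]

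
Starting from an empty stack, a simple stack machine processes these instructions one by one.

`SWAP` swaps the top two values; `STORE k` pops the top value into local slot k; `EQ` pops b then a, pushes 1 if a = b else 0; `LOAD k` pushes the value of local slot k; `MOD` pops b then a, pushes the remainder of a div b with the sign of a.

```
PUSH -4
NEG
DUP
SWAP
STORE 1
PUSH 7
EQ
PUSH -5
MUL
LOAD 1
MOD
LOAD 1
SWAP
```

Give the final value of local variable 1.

PUSH -4 -> [-4]
NEG     -> [4]
DUP     -> [4, 4]
SWAP    -> [4, 4]
STORE 1 -> [4]
PUSH 7  -> [4, 7]
EQ      -> [0]
PUSH -5 -> [0, -5]
MUL     -> [0]
LOAD 1  -> [0, 4]
MOD     -> [0]
LOAD 1  -> [0, 4]
SWAP    -> [4, 0]

4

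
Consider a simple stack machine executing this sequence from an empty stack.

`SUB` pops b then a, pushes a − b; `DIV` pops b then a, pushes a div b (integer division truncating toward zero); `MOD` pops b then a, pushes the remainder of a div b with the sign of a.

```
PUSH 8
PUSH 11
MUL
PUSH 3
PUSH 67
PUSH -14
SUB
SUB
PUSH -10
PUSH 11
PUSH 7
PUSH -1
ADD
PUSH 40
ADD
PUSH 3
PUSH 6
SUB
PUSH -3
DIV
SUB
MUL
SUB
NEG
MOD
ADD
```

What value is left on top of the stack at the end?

PUSH 8   -> 8
PUSH 11  -> 8 11
MUL      -> 88
PUSH 3   -> 88 3
PUSH 67  -> 88 3 67
PUSH -14 -> 88 3 67 -14
SUB      -> 88 3 81
SUB      -> 88 -78
PUSH -10 -> 88 -78 -10
PUSH 11  -> 88 -78 -10 11
PUSH 7   -> 88 -78 -10 11 7
PUSH -1  -> 88 -78 -10 11 7 -1
ADD      -> 88 -78 -10 11 6
PUSH 40  -> 88 -78 -10 11 6 40
ADD      -> 88 -78 -10 11 46
PUSH 3   -> 88 -78 -10 11 46 3
PUSH 6   -> 88 -78 -10 11 46 3 6
SUB      -> 88 -78 -10 11 46 -3
PUSH -3  -> 88 -78 -10 11 46 -3 -3
DIV      -> 88 -78 -10 11 46 1
SUB      -> 88 -78 -10 11 45
MUL      -> 88 -78 -10 495
SUB      -> 88 -78 -505
NEG      -> 88 -78 505
MOD      -> 88 -78
ADD      -> 10

10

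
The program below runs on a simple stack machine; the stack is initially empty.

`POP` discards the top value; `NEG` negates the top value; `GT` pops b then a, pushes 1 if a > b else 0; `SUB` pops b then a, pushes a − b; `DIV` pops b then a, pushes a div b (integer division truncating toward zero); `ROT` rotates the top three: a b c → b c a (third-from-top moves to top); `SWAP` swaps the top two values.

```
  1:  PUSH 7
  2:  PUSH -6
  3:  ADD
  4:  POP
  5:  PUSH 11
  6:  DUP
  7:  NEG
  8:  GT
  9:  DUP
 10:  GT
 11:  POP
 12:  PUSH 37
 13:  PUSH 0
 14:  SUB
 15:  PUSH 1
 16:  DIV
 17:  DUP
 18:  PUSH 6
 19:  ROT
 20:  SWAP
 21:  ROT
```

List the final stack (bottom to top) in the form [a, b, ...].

PUSH 7   [7]
PUSH -6  [7, -6]
ADD      [1]
POP      []
PUSH 11  [11]
DUP      [11, 11]
NEG      [11, -11]
GT       [1]
DUP      [1, 1]
GT       [0]
POP      []
PUSH 37  [37]
PUSH 0   [37, 0]
SUB      [37]
PUSH 1   [37, 1]
DIV      [37]
DUP      [37, 37]
PUSH 6   [37, 37, 6]
ROT      [37, 6, 37]
SWAP     [37, 37, 6]
ROT      [37, 6, 37]

[37, 6, 37]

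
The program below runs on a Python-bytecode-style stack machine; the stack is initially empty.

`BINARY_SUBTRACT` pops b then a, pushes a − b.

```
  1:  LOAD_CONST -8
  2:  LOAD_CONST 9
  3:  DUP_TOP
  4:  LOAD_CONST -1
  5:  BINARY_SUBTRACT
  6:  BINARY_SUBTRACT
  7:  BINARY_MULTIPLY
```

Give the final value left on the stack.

LOAD_CONST -8    -8
LOAD_CONST 9     -8 9
DUP_TOP          -8 9 9
LOAD_CONST -1    -8 9 9 -1
BINARY_SUBTRACT  -8 9 10
BINARY_SUBTRACT  -8 -1
BINARY_MULTIPLY  8

8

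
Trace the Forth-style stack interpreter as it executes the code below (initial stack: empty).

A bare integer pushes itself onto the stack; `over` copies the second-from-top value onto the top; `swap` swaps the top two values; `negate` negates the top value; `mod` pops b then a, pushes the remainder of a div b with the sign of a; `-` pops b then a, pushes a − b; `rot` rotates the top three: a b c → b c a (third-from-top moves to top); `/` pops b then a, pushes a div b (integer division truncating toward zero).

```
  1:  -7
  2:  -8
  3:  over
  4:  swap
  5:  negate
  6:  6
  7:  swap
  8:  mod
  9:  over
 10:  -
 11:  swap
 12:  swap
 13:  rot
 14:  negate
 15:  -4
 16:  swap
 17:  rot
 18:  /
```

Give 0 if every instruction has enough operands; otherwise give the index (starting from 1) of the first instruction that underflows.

0

-7     -> -7
-8     -> -7 -8
over   -> -7 -8 -7
swap   -> -7 -7 -8
negate -> -7 -7 8
6      -> -7 -7 8 6
swap   -> -7 -7 6 8
mod    -> -7 -7 6
over   -> -7 -7 6 -7
-      -> -7 -7 13
swap   -> -7 13 -7
swap   -> -7 -7 13
rot    -> -7 13 -7
negate -> -7 13 7
-4     -> -7 13 7 -4
swap   -> -7 13 -4 7
rot    -> -7 -4 7 13
/      -> -7 -4 0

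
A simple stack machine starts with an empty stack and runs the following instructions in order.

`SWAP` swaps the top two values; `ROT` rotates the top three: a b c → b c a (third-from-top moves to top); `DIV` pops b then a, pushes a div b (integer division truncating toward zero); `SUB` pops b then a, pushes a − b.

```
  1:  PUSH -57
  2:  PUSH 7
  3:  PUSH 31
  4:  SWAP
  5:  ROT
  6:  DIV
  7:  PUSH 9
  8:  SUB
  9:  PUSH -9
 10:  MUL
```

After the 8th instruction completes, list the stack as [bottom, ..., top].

PUSH -57 → -57
PUSH 7   → -57 7
PUSH 31  → -57 7 31
SWAP     → -57 31 7
ROT      → 31 7 -57
DIV      → 31 0
PUSH 9   → 31 0 9
SUB      → 31 -9

[31, -9]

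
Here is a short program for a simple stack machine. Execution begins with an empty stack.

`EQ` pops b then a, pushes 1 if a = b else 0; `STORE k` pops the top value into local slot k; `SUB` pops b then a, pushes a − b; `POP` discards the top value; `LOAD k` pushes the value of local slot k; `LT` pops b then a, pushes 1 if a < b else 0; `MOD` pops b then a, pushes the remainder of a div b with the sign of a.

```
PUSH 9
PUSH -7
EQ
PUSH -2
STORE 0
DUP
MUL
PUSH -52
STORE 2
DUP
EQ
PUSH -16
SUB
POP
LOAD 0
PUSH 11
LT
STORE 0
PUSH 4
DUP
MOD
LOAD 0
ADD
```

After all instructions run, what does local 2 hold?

-52

PUSH 9    [9]
PUSH -7   [9, -7]
EQ        [0]
PUSH -2   [0, -2]
STORE 0   [0]
DUP       [0, 0]
MUL       [0]
PUSH -52  [0, -52]
STORE 2   [0]
DUP       [0, 0]
EQ        [1]
PUSH -16  [1, -16]
SUB       [17]
POP       []
LOAD 0    [-2]
PUSH 11   [-2, 11]
LT        [1]
STORE 0   []
PUSH 4    [4]
DUP       [4, 4]
MOD       [0]
LOAD 0    [0, 1]
ADD       [1]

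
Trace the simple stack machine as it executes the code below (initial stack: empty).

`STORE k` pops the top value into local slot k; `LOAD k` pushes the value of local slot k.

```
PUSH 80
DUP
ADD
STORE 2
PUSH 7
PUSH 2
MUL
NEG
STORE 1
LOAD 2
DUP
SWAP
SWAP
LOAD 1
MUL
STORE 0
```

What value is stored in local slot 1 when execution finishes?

-14

PUSH 80 : 80
DUP     : 80 80
ADD     : 160
STORE 2 : (empty)
PUSH 7  : 7
PUSH 2  : 7 2
MUL     : 14
NEG     : -14
STORE 1 : (empty)
LOAD 2  : 160
DUP     : 160 160
SWAP    : 160 160
SWAP    : 160 160
LOAD 1  : 160 160 -14
MUL     : 160 -2240
STORE 0 : 160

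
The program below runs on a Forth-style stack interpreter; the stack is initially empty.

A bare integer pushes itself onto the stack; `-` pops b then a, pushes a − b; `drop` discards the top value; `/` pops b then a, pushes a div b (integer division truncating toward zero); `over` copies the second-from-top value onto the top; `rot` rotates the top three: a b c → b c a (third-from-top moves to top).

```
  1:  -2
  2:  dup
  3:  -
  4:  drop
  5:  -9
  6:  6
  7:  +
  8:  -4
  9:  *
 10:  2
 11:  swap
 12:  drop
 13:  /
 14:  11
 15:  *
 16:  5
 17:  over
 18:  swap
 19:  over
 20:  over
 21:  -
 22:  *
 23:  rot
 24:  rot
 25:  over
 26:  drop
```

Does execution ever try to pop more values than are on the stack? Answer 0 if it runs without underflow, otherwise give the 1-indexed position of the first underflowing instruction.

-2    [-2]
dup   [-2, -2]
-     [0]
drop  []
-9    [-9]
6     [-9, 6]
+     [-3]
-4    [-3, -4]
*     [12]
2     [12, 2]
swap  [2, 12]
drop  [2]
/  — needs 2 operands, stack has 1 → underflow

13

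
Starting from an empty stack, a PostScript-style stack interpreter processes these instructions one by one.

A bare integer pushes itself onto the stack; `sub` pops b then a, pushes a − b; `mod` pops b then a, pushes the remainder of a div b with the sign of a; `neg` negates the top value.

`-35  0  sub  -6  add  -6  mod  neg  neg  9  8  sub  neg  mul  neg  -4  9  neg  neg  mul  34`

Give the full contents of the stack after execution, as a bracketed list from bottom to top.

-35  [-35]
0    [-35, 0]
sub  [-35]
-6   [-35, -6]
add  [-41]
-6   [-41, -6]
mod  [-5]
neg  [5]
neg  [-5]
9    [-5, 9]
8    [-5, 9, 8]
sub  [-5, 1]
neg  [-5, -1]
mul  [5]
neg  [-5]
-4   [-5, -4]
9    [-5, -4, 9]
neg  [-5, -4, -9]
neg  [-5, -4, 9]
mul  [-5, -36]
34   [-5, -36, 34]

[-5, -36, 34]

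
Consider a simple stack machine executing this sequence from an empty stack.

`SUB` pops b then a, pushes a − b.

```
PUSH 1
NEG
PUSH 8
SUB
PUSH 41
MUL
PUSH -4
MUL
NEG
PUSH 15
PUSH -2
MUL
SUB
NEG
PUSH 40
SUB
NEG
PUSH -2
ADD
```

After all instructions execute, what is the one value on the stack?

PUSH 1   1
NEG      -1
PUSH 8   -1 8
SUB      -9
PUSH 41  -9 41
MUL      -369
PUSH -4  -369 -4
MUL      1476
NEG      -1476
PUSH 15  -1476 15
PUSH -2  -1476 15 -2
MUL      -1476 -30
SUB      -1446
NEG      1446
PUSH 40  1446 40
SUB      1406
NEG      -1406
PUSH -2  -1406 -2
ADD      -1408

-1408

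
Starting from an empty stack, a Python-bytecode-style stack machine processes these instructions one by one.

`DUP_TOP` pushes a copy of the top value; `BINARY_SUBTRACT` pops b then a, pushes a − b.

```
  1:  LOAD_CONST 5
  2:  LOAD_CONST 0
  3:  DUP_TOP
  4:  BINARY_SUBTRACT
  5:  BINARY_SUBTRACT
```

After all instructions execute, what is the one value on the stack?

5

LOAD_CONST 5     [5]
LOAD_CONST 0     [5, 0]
DUP_TOP          [5, 0, 0]
BINARY_SUBTRACT  [5, 0]
BINARY_SUBTRACT  [5]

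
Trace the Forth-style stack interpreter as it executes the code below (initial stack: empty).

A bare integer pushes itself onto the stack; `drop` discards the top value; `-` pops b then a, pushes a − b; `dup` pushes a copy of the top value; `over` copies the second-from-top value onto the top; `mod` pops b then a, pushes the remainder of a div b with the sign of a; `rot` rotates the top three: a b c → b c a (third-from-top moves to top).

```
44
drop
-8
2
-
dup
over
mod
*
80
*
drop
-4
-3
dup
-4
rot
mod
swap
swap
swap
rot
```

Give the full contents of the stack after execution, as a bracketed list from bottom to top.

44   -> [44]
drop -> []
-8   -> [-8]
2    -> [-8, 2]
-    -> [-10]
dup  -> [-10, -10]
over -> [-10, -10, -10]
mod  -> [-10, 0]
*    -> [0]
80   -> [0, 80]
*    -> [0]
drop -> []
-4   -> [-4]
-3   -> [-4, -3]
dup  -> [-4, -3, -3]
-4   -> [-4, -3, -3, -4]
rot  -> [-4, -3, -4, -3]
mod  -> [-4, -3, -1]
swap -> [-4, -1, -3]
swap -> [-4, -3, -1]
swap -> [-4, -1, -3]
rot  -> [-1, -3, -4]

[-1, -3, -4]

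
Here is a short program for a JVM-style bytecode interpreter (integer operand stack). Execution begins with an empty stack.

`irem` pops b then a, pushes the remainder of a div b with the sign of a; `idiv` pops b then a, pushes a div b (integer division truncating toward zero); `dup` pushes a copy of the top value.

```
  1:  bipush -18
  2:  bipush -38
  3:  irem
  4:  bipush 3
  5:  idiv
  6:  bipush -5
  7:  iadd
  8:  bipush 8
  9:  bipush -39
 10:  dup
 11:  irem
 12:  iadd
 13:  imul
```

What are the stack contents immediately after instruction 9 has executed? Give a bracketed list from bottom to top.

[-11, 8, -39]

bipush -18  [-18]
bipush -38  [-18, -38]
irem        [-18]
bipush 3    [-18, 3]
idiv        [-6]
bipush -5   [-6, -5]
iadd        [-11]
bipush 8    [-11, 8]
bipush -39  [-11, 8, -39]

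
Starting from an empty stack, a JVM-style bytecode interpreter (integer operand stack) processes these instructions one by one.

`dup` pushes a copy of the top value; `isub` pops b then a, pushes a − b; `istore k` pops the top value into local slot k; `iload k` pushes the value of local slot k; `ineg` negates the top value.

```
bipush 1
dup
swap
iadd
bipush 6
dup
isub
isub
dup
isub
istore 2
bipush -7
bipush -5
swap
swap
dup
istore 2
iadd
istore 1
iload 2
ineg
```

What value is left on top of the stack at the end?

bipush 1   1
dup        1 1
swap       1 1
iadd       2
bipush 6   2 6
dup        2 6 6
isub       2 0
isub       2
dup        2 2
isub       0
istore 2   (empty)
bipush -7  -7
bipush -5  -7 -5
swap       -5 -7
swap       -7 -5
dup        -7 -5 -5
istore 2   -7 -5
iadd       -12
istore 1   (empty)
iload 2    -5
ineg       5

5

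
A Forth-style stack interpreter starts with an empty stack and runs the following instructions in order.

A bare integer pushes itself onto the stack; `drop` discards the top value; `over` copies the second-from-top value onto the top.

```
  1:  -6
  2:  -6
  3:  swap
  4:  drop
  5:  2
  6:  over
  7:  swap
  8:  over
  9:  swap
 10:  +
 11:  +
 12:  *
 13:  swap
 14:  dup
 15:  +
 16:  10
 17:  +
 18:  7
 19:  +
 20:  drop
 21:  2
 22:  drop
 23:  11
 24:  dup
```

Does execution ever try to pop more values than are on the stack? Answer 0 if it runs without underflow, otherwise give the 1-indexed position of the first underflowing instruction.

-6   -> [-6]
-6   -> [-6, -6]
swap -> [-6, -6]
drop -> [-6]
2    -> [-6, 2]
over -> [-6, 2, -6]
swap -> [-6, -6, 2]
over -> [-6, -6, 2, -6]
swap -> [-6, -6, -6, 2]
+    -> [-6, -6, -4]
+    -> [-6, -10]
*    -> [60]
swap  — needs 2 operands, stack has 1 → underflow

13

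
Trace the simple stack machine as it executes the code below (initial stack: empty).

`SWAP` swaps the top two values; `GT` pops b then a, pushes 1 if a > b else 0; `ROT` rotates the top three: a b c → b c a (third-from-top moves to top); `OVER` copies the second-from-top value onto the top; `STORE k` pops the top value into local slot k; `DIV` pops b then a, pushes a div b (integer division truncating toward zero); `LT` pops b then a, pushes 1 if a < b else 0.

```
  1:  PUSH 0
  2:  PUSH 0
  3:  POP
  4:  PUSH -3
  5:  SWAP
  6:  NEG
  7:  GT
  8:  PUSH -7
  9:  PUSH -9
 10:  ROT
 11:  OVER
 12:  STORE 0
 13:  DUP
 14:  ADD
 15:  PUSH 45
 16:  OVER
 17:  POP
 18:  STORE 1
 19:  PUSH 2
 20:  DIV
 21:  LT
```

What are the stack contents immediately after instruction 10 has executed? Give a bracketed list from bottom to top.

[-7, -9, 0]

PUSH 0  : [0]
PUSH 0  : [0, 0]
POP     : [0]
PUSH -3 : [0, -3]
SWAP    : [-3, 0]
NEG     : [-3, 0]
GT      : [0]
PUSH -7 : [0, -7]
PUSH -9 : [0, -7, -9]
ROT     : [-7, -9, 0]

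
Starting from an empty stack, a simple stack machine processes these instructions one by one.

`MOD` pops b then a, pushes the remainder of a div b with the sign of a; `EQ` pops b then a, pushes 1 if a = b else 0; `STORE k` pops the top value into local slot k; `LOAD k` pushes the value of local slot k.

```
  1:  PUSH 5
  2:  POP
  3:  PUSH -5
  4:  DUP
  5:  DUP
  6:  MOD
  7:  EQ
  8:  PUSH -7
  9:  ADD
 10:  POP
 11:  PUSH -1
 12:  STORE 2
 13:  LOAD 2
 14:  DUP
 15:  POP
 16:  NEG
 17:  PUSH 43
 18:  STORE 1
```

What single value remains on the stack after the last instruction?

PUSH 5   [5]
POP      []
PUSH -5  [-5]
DUP      [-5, -5]
DUP      [-5, -5, -5]
MOD      [-5, 0]
EQ       [0]
PUSH -7  [0, -7]
ADD      [-7]
POP      []
PUSH -1  [-1]
STORE 2  []
LOAD 2   [-1]
DUP      [-1, -1]
POP      [-1]
NEG      [1]
PUSH 43  [1, 43]
STORE 1  [1]

1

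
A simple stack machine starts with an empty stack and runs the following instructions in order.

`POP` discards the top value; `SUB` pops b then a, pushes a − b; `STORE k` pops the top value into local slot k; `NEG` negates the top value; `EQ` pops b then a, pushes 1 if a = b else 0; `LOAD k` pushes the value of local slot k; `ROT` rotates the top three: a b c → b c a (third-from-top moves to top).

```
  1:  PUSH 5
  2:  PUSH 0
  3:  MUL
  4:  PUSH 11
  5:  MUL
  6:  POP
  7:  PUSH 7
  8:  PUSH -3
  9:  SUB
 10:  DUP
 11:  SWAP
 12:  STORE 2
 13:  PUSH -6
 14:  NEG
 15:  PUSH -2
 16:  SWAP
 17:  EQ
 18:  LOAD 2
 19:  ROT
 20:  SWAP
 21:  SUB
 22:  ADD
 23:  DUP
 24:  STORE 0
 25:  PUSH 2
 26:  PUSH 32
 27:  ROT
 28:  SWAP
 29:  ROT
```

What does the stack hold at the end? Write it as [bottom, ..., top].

PUSH 5  : 5
PUSH 0  : 5 0
MUL     : 0
PUSH 11 : 0 11
MUL     : 0
POP     : (empty)
PUSH 7  : 7
PUSH -3 : 7 -3
SUB     : 10
DUP     : 10 10
SWAP    : 10 10
STORE 2 : 10
PUSH -6 : 10 -6
NEG     : 10 6
PUSH -2 : 10 6 -2
SWAP    : 10 -2 6
EQ      : 10 0
LOAD 2  : 10 0 10
ROT     : 0 10 10
SWAP    : 0 10 10
SUB     : 0 0
ADD     : 0
DUP     : 0 0
STORE 0 : 0
PUSH 2  : 0 2
PUSH 32 : 0 2 32
ROT     : 2 32 0
SWAP    : 2 0 32
ROT     : 0 32 2

[0, 32, 2]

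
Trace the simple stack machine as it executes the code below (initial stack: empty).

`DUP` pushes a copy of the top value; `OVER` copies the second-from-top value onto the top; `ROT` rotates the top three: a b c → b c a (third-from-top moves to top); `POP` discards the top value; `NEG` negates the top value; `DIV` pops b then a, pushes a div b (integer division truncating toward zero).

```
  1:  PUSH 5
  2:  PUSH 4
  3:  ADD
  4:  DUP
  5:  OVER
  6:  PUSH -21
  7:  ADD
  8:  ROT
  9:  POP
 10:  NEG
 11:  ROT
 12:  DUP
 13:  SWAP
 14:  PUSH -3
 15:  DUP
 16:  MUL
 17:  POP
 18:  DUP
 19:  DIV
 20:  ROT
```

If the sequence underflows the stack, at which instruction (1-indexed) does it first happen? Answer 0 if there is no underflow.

11

PUSH 5   : 5
PUSH 4   : 5 4
ADD      : 9
DUP      : 9 9
OVER     : 9 9 9
PUSH -21 : 9 9 9 -21
ADD      : 9 9 -12
ROT      : 9 -12 9
POP      : 9 -12
NEG      : 9 12
ROT  — needs 3 operands, stack has 2 → underflow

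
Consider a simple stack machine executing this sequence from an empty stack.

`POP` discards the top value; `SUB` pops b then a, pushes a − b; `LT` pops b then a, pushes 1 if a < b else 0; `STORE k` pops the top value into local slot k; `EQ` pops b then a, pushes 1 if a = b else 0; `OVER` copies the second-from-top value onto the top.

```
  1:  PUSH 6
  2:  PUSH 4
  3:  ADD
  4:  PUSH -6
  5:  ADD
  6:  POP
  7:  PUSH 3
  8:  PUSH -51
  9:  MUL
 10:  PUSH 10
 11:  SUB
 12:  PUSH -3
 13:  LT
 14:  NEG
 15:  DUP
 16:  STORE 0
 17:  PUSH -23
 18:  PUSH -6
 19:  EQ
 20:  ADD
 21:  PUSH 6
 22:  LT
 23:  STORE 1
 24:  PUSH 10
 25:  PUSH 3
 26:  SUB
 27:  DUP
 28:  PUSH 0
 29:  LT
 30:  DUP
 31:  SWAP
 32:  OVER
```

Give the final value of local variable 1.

PUSH 6   -> [6]
PUSH 4   -> [6, 4]
ADD      -> [10]
PUSH -6  -> [10, -6]
ADD      -> [4]
POP      -> []
PUSH 3   -> [3]
PUSH -51 -> [3, -51]
MUL      -> [-153]
PUSH 10  -> [-153, 10]
SUB      -> [-163]
PUSH -3  -> [-163, -3]
LT       -> [1]
NEG      -> [-1]
DUP      -> [-1, -1]
STORE 0  -> [-1]
PUSH -23 -> [-1, -23]
PUSH -6  -> [-1, -23, -6]
EQ       -> [-1, 0]
ADD      -> [-1]
PUSH 6   -> [-1, 6]
LT       -> [1]
STORE 1  -> []
PUSH 10  -> [10]
PUSH 3   -> [10, 3]
SUB      -> [7]
DUP      -> [7, 7]
PUSH 0   -> [7, 7, 0]
LT       -> [7, 0]
DUP      -> [7, 0, 0]
SWAP     -> [7, 0, 0]
OVER     -> [7, 0, 0, 0]

1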